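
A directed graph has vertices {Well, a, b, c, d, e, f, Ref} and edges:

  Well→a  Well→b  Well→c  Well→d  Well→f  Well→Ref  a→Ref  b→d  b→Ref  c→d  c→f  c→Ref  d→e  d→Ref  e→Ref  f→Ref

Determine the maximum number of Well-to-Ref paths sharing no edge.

Assign every edge capacity 1; by Menger, the answer equals the max flow.
Path Well→Ref (+1); total 1.
Path Well→a→Ref (+1); total 2.
Path Well→b→Ref (+1); total 3.
Path Well→c→Ref (+1); total 4.
Path Well→d→Ref (+1); total 5.
Path Well→f→Ref (+1); total 6.
No residual Well→Ref path; max flow = 6.
Certifying cut of size 6: {Well→Ref, Well→a, Well→b, Well→c, Well→d, Well→f}.

6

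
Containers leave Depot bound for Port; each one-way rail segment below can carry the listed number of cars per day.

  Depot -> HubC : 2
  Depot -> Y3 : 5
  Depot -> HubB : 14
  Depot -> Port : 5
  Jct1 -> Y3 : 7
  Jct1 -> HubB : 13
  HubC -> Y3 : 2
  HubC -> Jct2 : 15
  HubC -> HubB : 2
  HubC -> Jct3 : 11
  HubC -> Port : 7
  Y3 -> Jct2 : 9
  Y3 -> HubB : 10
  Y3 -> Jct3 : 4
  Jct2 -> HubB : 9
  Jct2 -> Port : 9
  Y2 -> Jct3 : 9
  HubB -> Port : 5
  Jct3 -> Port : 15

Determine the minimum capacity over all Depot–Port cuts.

17

Augment Depot→Port: bottleneck 5, flow now 5.
Augment Depot→HubC→Port: bottleneck 2, flow now 7.
Augment Depot→HubB→Port: bottleneck 5, flow now 12.
Augment Depot→Y3→Jct2→Port: bottleneck 5, flow now 17.
No augmenting path remains; maximum flow = 17.
By max-flow min-cut, the minimum cut capacity equals the max flow.
In the residual graph, reachable from Depot: {Depot, HubB}.
Min-cut edges: Depot→HubC (2), Depot→Y3 (5), Depot→Port (5), HubB→Port (5); capacity 2 + 5 + 5 + 5 = 17.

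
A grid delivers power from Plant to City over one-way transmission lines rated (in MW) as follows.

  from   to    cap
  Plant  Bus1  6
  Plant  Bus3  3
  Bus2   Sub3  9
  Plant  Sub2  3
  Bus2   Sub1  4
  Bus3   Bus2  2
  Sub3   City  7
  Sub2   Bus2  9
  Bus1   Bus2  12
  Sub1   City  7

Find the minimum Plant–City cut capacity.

11

Augment Plant→Sub2→Bus2→Sub1→City: bottleneck 3, flow now 3.
Augment Plant→Bus3→Bus2→Sub1→City: bottleneck 1, flow now 4.
Augment Plant→Bus3→Bus2→Sub3→City: bottleneck 1, flow now 5.
Augment Plant→Bus1→Bus2→Sub3→City: bottleneck 6, flow now 11.
No augmenting path remains; maximum flow = 11.
By max-flow min-cut, the minimum cut capacity equals the max flow.
In the residual graph, reachable from Plant: {Plant, Bus3}.
Min-cut edges: Plant→Sub2 (3), Plant→Bus1 (6), Bus3→Bus2 (2); capacity 3 + 6 + 2 = 11.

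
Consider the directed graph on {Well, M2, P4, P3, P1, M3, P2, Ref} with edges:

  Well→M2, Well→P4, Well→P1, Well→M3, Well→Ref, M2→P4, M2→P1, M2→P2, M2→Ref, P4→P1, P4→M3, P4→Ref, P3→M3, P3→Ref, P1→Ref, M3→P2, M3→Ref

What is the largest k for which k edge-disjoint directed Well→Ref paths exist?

5

Assign every edge capacity 1; by Menger, the answer equals the max flow.
Path Well→Ref (+1); total 1.
Path Well→M2→Ref (+1); total 2.
Path Well→P4→Ref (+1); total 3.
Path Well→P1→Ref (+1); total 4.
Path Well→M3→Ref (+1); total 5.
No residual Well→Ref path; max flow = 5.
Certifying cut of size 5: {Well→M2, Well→M3, Well→P1, Well→P4, Well→Ref}.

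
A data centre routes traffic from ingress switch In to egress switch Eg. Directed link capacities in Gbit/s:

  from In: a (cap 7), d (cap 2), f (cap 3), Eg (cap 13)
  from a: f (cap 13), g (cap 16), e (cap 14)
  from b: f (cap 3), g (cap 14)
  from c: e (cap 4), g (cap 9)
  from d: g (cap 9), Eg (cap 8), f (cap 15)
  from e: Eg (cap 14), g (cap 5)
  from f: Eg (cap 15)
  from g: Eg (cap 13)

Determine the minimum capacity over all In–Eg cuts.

Augment In→Eg: bottleneck 13, flow now 13.
Augment In→d→Eg: bottleneck 2, flow now 15.
Augment In→f→Eg: bottleneck 3, flow now 18.
Augment In→a→e→Eg: bottleneck 7, flow now 25.
No augmenting path remains; maximum flow = 25.
By max-flow min-cut, the minimum cut capacity equals the max flow.
In the residual graph, reachable from In: {In}.
Min-cut edges: In→a (7), In→d (2), In→f (3), In→Eg (13); capacity 7 + 2 + 3 + 13 = 25.

25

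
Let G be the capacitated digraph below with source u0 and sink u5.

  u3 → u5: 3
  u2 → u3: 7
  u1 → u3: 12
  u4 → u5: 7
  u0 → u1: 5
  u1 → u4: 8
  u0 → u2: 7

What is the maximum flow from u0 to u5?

Augment u0→u1→u3→u5: bottleneck 3, flow now 3.
Augment u0→u1→u4→u5: bottleneck 2, flow now 5.
Augment u0→u2→u3→u1→u4→u5: bottleneck 3, flow now 8. (uses reverse residual edge)
No augmenting path remains; maximum flow = 8.
In the residual graph, reachable from u0: {u0, u2, u3}.
Min-cut edges: u0→u1 (5), u3→u5 (3); capacity 5 + 3 = 8.
This cut is saturated, so no flow can exceed 8.

8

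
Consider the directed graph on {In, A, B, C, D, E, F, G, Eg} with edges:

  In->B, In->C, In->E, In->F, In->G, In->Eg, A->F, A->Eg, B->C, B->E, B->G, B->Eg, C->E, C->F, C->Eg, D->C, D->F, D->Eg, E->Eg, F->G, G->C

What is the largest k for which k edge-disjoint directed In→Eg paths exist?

4

Assign every edge capacity 1; by Menger, the answer equals the max flow.
Path In→Eg (+1); total 1.
Path In→B→Eg (+1); total 2.
Path In→C→Eg (+1); total 3.
Path In→E→Eg (+1); total 4.
No residual In→Eg path; max flow = 4.
Certifying cut of size 4: {C→Eg, E→Eg, In→B, In→Eg}.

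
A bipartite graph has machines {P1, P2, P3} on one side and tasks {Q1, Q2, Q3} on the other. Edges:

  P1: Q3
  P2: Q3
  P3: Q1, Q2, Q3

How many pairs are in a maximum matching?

2

Unit-capacity flow: source→left, listed edges, right→sink; max matching = max flow.
Augmenting path P1→Q3 (+1); matched 1.
Augmenting path P3→Q1 (+1); matched 2.
No augmenting path remains; maximum matching = 2.
König certificate: {P3, Q3} is a vertex cover of size 2 (every listed pair touches it), so no matching can be larger.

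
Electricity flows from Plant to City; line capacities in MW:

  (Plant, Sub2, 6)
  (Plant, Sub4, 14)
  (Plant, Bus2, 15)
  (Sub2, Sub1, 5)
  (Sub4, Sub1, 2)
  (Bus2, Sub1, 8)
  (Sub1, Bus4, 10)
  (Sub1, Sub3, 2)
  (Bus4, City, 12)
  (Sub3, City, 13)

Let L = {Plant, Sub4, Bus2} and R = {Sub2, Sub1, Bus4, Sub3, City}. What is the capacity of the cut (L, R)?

Edges leaving {Plant, Sub4, Bus2}: Plant→Sub2 (6), Sub4→Sub1 (2), Bus2→Sub1 (8).
Cut capacity = 6 + 2 + 8 = 16.

16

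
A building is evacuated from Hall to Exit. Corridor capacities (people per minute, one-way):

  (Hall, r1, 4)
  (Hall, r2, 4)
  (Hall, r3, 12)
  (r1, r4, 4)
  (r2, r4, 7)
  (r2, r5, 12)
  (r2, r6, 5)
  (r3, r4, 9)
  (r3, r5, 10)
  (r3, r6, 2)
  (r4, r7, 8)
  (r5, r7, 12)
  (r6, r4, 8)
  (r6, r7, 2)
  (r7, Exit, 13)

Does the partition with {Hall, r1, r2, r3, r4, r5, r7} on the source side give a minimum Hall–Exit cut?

No — its capacity is 20, but the minimum cut has capacity 13.

Given cut capacity: 5 + 2 + 13 = 20.
Augment Hall→r1→r4→r7→Exit: bottleneck 4, flow now 4.
Augment Hall→r2→r4→r7→Exit: bottleneck 4, flow now 8.
Augment Hall→r3→r5→r7→Exit: bottleneck 5, flow now 13.
No augmenting path remains; maximum flow = 13.
In the residual graph, reachable from Hall: {Hall, r1, r2, r3, r4, r5, r6, r7}.
Min-cut edges: r7→Exit (13); capacity 13 = 13.
Cut capacity 20 exceeds the max flow 13, so it is not minimum.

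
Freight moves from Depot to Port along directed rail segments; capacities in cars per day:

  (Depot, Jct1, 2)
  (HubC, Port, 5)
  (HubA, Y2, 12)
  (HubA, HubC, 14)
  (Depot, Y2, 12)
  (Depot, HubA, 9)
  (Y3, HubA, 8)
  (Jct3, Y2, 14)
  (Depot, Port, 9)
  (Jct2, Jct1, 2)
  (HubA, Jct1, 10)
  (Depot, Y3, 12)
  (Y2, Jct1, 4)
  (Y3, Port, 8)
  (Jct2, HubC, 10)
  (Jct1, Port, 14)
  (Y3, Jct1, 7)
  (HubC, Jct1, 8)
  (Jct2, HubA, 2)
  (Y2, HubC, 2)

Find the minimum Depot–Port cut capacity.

36

Augment Depot→Port: bottleneck 9, flow now 9.
Augment Depot→Y3→Port: bottleneck 8, flow now 17.
Augment Depot→Jct1→Port: bottleneck 2, flow now 19.
Augment Depot→Y3→Jct1→Port: bottleneck 4, flow now 23.
Augment Depot→HubA→HubC→Port: bottleneck 5, flow now 28.
Augment Depot→HubA→Jct1→Port: bottleneck 4, flow now 32.
Augment Depot→Y2→Jct1→Port: bottleneck 4, flow now 36.
No augmenting path remains; maximum flow = 36.
By max-flow min-cut, the minimum cut capacity equals the max flow.
In the residual graph, reachable from Depot: {Depot, Y3, HubA, Y2, HubC, Jct1}.
Min-cut edges: Depot→Port (9), Y3→Port (8), HubC→Port (5), Jct1→Port (14); capacity 9 + 8 + 5 + 14 = 36.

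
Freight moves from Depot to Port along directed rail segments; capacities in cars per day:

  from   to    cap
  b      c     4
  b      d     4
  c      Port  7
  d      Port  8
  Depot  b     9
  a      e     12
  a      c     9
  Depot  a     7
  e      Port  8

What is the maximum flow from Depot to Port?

Augment Depot→a→c→Port: bottleneck 7, flow now 7.
Augment Depot→b→d→Port: bottleneck 4, flow now 11.
Augment Depot→b→c→a→e→Port: bottleneck 4, flow now 15. (uses reverse residual edge)
No augmenting path remains; maximum flow = 15.
In the residual graph, reachable from Depot: {Depot, b}.
Min-cut edges: Depot→a (7), b→c (4), b→d (4); capacity 7 + 4 + 4 = 15.
This cut is saturated, so no flow can exceed 15.

15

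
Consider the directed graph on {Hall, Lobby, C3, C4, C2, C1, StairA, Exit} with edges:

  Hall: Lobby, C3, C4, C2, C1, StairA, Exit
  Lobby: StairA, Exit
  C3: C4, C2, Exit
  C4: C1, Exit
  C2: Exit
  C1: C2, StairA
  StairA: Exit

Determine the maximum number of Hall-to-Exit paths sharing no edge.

6

Assign every edge capacity 1; by Menger, the answer equals the max flow.
Path Hall→Exit (+1); total 1.
Path Hall→Lobby→Exit (+1); total 2.
Path Hall→C3→Exit (+1); total 3.
Path Hall→C4→Exit (+1); total 4.
Path Hall→C2→Exit (+1); total 5.
Path Hall→StairA→Exit (+1); total 6.
No residual Hall→Exit path; max flow = 6.
Certifying cut of size 6: {C2→Exit, Hall→C3, Hall→C4, Hall→Exit, Hall→Lobby, StairA→Exit}.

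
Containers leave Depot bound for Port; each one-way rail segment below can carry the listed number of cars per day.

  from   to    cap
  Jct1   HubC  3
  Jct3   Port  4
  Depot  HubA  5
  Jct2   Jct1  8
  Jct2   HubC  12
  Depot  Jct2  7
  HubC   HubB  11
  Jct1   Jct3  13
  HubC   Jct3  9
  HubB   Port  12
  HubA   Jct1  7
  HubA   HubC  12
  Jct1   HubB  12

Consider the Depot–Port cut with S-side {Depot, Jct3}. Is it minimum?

Given cut capacity: 7 + 5 + 4 = 16.
Augment Depot→Jct2→Jct1→HubB→Port: bottleneck 7, flow now 7.
Augment Depot→HubA→Jct1→HubB→Port: bottleneck 5, flow now 12.
No augmenting path remains; maximum flow = 12.
In the residual graph, reachable from Depot: {Depot}.
Min-cut edges: Depot→Jct2 (7), Depot→HubA (5); capacity 7 + 5 = 12.
Cut capacity 16 exceeds the max flow 12, so it is not minimum.

No — its capacity is 16, but the minimum cut has capacity 12.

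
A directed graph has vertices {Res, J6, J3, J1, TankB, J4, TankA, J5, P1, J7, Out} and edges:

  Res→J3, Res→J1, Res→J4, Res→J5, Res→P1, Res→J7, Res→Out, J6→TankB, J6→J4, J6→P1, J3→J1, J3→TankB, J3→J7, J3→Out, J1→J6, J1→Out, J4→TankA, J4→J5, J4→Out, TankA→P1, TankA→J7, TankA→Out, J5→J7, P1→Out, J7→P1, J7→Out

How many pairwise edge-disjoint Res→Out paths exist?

Assign every edge capacity 1; by Menger, the answer equals the max flow.
Path Res→Out (+1); total 1.
Path Res→J3→Out (+1); total 2.
Path Res→J1→Out (+1); total 3.
Path Res→J4→Out (+1); total 4.
Path Res→P1→Out (+1); total 5.
Path Res→J7→Out (+1); total 6.
No residual Res→Out path; max flow = 6.
Certifying cut of size 6: {J7→Out, P1→Out, Res→J1, Res→J3, Res→J4, Res→Out}.

6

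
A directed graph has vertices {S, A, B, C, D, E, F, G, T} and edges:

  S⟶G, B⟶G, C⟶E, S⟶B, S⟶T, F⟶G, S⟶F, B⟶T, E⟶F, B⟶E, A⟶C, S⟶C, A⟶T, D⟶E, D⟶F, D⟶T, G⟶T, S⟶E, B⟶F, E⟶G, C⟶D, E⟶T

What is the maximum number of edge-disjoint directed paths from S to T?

Assign every edge capacity 1; by Menger, the answer equals the max flow.
Path S→T (+1); total 1.
Path S→B→T (+1); total 2.
Path S→E→T (+1); total 3.
Path S→G→T (+1); total 4.
Path S→C→D→T (+1); total 5.
No residual S→T path; max flow = 5.
Certifying cut of size 5: {G→T, S→B, S→C, S→E, S→T}.

5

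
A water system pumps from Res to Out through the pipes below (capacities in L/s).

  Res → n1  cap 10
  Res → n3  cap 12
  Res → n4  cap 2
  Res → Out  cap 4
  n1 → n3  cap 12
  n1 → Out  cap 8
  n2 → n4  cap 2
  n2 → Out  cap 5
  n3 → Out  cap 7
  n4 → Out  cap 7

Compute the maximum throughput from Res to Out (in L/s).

Augment Res→Out: bottleneck 4, flow now 4.
Augment Res→n1→Out: bottleneck 8, flow now 12.
Augment Res→n3→Out: bottleneck 7, flow now 19.
Augment Res→n4→Out: bottleneck 2, flow now 21.
No augmenting path remains; maximum flow = 21.
In the residual graph, reachable from Res: {Res, n1, n3}.
Min-cut edges: Res→n4 (2), Res→Out (4), n1→Out (8), n3→Out (7); capacity 2 + 4 + 8 + 7 = 21.
This cut is saturated, so no flow can exceed 21.

21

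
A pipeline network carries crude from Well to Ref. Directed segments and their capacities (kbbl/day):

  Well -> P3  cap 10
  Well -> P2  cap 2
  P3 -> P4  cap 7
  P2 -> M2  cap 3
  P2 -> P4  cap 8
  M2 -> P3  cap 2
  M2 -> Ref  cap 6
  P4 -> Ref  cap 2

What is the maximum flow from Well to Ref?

Augment Well→P3→P4→Ref: bottleneck 2, flow now 2.
Augment Well→P2→M2→Ref: bottleneck 2, flow now 4.
No augmenting path remains; maximum flow = 4.
In the residual graph, reachable from Well: {Well, P3, P4}.
Min-cut edges: Well→P2 (2), P4→Ref (2); capacity 2 + 2 = 4.
This cut is saturated, so no flow can exceed 4.

4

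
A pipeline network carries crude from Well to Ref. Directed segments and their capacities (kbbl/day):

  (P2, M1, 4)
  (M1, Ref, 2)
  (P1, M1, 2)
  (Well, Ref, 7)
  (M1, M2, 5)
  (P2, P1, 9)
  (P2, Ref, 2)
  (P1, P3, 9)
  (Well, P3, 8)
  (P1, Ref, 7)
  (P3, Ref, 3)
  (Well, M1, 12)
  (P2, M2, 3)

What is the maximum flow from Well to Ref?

Augment Well→Ref: bottleneck 7, flow now 7.
Augment Well→P3→Ref: bottleneck 3, flow now 10.
Augment Well→M1→Ref: bottleneck 2, flow now 12.
No augmenting path remains; maximum flow = 12.
In the residual graph, reachable from Well: {Well, P3, M1, M2}.
Min-cut edges: Well→Ref (7), P3→Ref (3), M1→Ref (2); capacity 7 + 3 + 2 = 12.
This cut is saturated, so no flow can exceed 12.

12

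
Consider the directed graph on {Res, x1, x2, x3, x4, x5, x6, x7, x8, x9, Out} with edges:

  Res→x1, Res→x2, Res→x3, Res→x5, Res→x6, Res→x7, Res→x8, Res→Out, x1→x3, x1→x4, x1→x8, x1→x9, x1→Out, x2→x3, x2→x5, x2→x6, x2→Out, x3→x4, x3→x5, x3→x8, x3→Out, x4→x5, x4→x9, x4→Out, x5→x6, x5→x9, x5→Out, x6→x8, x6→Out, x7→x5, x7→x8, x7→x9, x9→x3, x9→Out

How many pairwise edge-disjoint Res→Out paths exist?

Assign every edge capacity 1; by Menger, the answer equals the max flow.
Path Res→Out (+1); total 1.
Path Res→x1→Out (+1); total 2.
Path Res→x2→Out (+1); total 3.
Path Res→x3→Out (+1); total 4.
Path Res→x5→Out (+1); total 5.
Path Res→x6→Out (+1); total 6.
Path Res→x7→x9→Out (+1); total 7.
No residual Res→Out path; max flow = 7.
Certifying cut of size 7: {Res→Out, Res→x1, Res→x2, Res→x3, Res→x5, Res→x6, Res→x7}.

7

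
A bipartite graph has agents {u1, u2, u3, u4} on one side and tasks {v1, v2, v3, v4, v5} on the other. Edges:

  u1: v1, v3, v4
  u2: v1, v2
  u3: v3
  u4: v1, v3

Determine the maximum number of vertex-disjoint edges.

Unit-capacity flow: source→left, listed edges, right→sink; max matching = max flow.
Augmenting path u1→v1 (+1); matched 1.
Augmenting path u2→v2 (+1); matched 2.
Augmenting path u3→v3 (+1); matched 3.
Augmenting path u4→v1→u1→v4 (+1); matched 4.
No augmenting path remains; maximum matching = 4.
König certificate: {u1, u2, u3, u4} is a vertex cover of size 4 (every listed pair touches it), so no matching can be larger.

4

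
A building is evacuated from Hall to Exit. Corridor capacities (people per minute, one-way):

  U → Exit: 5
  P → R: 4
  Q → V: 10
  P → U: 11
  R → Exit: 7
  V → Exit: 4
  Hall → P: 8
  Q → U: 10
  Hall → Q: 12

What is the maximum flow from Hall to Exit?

13

Augment Hall→P→R→Exit: bottleneck 4, flow now 4.
Augment Hall→P→U→Exit: bottleneck 4, flow now 8.
Augment Hall→Q→U→Exit: bottleneck 1, flow now 9.
Augment Hall→Q→V→Exit: bottleneck 4, flow now 13.
No augmenting path remains; maximum flow = 13.
In the residual graph, reachable from Hall: {Hall, P, Q, U, V}.
Min-cut edges: P→R (4), U→Exit (5), V→Exit (4); capacity 4 + 5 + 4 = 13.
This cut is saturated, so no flow can exceed 13.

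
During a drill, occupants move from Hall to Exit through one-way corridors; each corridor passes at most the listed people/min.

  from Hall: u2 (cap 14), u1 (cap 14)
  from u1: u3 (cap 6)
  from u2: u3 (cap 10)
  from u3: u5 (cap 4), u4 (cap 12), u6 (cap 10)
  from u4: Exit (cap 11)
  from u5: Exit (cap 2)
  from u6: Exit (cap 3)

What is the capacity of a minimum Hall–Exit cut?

16

Augment Hall→u1→u3→u4→Exit: bottleneck 6, flow now 6.
Augment Hall→u2→u3→u4→Exit: bottleneck 5, flow now 11.
Augment Hall→u2→u3→u5→Exit: bottleneck 2, flow now 13.
Augment Hall→u2→u3→u6→Exit: bottleneck 3, flow now 16.
No augmenting path remains; maximum flow = 16.
By max-flow min-cut, the minimum cut capacity equals the max flow.
In the residual graph, reachable from Hall: {Hall, u1, u2}.
Min-cut edges: u1→u3 (6), u2→u3 (10); capacity 6 + 10 = 16.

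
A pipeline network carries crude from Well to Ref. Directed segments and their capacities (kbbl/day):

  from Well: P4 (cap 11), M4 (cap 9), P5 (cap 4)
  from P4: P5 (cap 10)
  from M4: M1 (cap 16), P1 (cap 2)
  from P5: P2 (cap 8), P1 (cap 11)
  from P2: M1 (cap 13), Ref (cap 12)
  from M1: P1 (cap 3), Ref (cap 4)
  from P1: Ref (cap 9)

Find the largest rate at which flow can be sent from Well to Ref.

21

Augment Well→M4→M1→Ref: bottleneck 4, flow now 4.
Augment Well→M4→P1→Ref: bottleneck 2, flow now 6.
Augment Well→P5→P2→Ref: bottleneck 4, flow now 10.
Augment Well→P4→P5→P2→Ref: bottleneck 4, flow now 14.
Augment Well→P4→P5→P1→Ref: bottleneck 6, flow now 20.
Augment Well→M4→M1→P1→Ref: bottleneck 1, flow now 21.
No augmenting path remains; maximum flow = 21.
In the residual graph, reachable from Well: {Well, P4, M4, P5, M1, P1}.
Min-cut edges: P5→P2 (8), M1→Ref (4), P1→Ref (9); capacity 8 + 4 + 9 = 21.
This cut is saturated, so no flow can exceed 21.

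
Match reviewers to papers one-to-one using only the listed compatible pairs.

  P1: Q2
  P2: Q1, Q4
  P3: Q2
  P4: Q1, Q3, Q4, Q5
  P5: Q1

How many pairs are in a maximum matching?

Unit-capacity flow: source→left, listed edges, right→sink; max matching = max flow.
Augmenting path P1→Q2 (+1); matched 1.
Augmenting path P2→Q1 (+1); matched 2.
Augmenting path P4→Q3 (+1); matched 3.
Augmenting path P5→Q1→P2→Q4 (+1); matched 4.
No augmenting path remains; maximum matching = 4.
König certificate: {P2, P4, P5, Q2} is a vertex cover of size 4 (every listed pair touches it), so no matching can be larger.

4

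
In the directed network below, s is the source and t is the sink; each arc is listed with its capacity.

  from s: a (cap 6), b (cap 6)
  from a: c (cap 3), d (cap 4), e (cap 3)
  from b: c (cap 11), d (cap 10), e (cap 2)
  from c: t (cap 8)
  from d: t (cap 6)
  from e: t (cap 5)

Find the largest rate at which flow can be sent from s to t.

12

Augment s→a→c→t: bottleneck 3, flow now 3.
Augment s→a→d→t: bottleneck 3, flow now 6.
Augment s→b→c→t: bottleneck 5, flow now 11.
Augment s→b→d→t: bottleneck 1, flow now 12.
No augmenting path remains; maximum flow = 12.
In the residual graph, reachable from s: {s}.
Min-cut edges: s→a (6), s→b (6); capacity 6 + 6 = 12.
This cut is saturated, so no flow can exceed 12.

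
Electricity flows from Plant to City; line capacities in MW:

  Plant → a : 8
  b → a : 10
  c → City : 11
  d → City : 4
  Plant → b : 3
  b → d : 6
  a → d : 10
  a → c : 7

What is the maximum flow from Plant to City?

11

Augment Plant→a→c→City: bottleneck 7, flow now 7.
Augment Plant→a→d→City: bottleneck 1, flow now 8.
Augment Plant→b→d→City: bottleneck 3, flow now 11.
No augmenting path remains; maximum flow = 11.
In the residual graph, reachable from Plant: {Plant}.
Min-cut edges: Plant→a (8), Plant→b (3); capacity 8 + 3 = 11.
This cut is saturated, so no flow can exceed 11.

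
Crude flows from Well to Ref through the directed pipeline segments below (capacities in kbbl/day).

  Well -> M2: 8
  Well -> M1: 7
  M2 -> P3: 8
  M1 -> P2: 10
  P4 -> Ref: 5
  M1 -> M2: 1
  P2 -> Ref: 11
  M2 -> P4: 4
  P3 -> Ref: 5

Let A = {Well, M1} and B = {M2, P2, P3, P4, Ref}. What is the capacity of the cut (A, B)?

19

Edges leaving {Well, M1}: Well→M2 (8), M1→M2 (1), M1→P2 (10).
Cut capacity = 8 + 1 + 10 = 19.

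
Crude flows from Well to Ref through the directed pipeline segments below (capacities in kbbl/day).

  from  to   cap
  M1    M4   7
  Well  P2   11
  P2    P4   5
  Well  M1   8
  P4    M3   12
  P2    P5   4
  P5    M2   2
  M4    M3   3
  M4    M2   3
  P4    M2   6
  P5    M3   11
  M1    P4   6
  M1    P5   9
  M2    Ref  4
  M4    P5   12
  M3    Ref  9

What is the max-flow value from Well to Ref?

13

Augment Well→M1→M4→M3→Ref: bottleneck 3, flow now 3.
Augment Well→M1→M4→M2→Ref: bottleneck 3, flow now 6.
Augment Well→M1→P5→M3→Ref: bottleneck 2, flow now 8.
Augment Well→P2→P5→M3→Ref: bottleneck 4, flow now 12.
Augment Well→P2→P4→M2→Ref: bottleneck 1, flow now 13.
No augmenting path remains; maximum flow = 13.
In the residual graph, reachable from Well: {Well, M1, P2, M4, P5, P4, M3, M2}.
Min-cut edges: M3→Ref (9), M2→Ref (4); capacity 9 + 4 = 13.
This cut is saturated, so no flow can exceed 13.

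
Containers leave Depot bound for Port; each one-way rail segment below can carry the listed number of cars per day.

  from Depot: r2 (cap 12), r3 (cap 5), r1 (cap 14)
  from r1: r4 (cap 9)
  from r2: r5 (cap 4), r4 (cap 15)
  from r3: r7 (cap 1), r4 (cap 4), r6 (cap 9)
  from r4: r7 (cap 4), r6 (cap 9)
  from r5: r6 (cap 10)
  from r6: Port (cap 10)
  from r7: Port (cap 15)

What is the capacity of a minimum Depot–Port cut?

15

Augment Depot→r3→r6→Port: bottleneck 5, flow now 5.
Augment Depot→r1→r4→r6→Port: bottleneck 5, flow now 10.
Augment Depot→r1→r4→r7→Port: bottleneck 4, flow now 14.
Augment Depot→r2→r4→r6→r3→r7→Port: bottleneck 1, flow now 15. (uses reverse residual edge)
No augmenting path remains; maximum flow = 15.
By max-flow min-cut, the minimum cut capacity equals the max flow.
In the residual graph, reachable from Depot: {Depot, r1, r2, r3, r4, r5, r6}.
Min-cut edges: r3→r7 (1), r4→r7 (4), r6→Port (10); capacity 1 + 4 + 10 = 15.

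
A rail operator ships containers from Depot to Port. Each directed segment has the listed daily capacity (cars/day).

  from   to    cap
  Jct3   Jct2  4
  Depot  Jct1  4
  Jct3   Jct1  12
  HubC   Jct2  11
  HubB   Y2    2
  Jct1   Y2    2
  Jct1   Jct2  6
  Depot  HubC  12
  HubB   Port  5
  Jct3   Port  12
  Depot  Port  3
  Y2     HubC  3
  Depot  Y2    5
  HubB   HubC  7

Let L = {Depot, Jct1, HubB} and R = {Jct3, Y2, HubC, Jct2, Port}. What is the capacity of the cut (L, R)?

42

Edges leaving {Depot, Jct1, HubB}: Depot→Y2 (5), Depot→HubC (12), Depot→Port (3), Jct1→Y2 (2), Jct1→Jct2 (6), HubB→Y2 (2), HubB→HubC (7), HubB→Port (5).
Cut capacity = 5 + 12 + 3 + 2 + 6 + 2 + 7 + 5 = 42.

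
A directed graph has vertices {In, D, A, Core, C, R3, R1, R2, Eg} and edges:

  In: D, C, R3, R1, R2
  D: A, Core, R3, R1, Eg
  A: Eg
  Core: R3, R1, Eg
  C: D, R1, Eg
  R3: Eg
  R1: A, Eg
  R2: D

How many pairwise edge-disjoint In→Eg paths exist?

5

Assign every edge capacity 1; by Menger, the answer equals the max flow.
Path In→D→Eg (+1); total 1.
Path In→C→Eg (+1); total 2.
Path In→R3→Eg (+1); total 3.
Path In→R1→Eg (+1); total 4.
Path In→R2→D→A→Eg (+1); total 5.
No residual In→Eg path; max flow = 5.
Certifying cut of size 5: {In→C, In→D, In→R1, In→R2, In→R3}.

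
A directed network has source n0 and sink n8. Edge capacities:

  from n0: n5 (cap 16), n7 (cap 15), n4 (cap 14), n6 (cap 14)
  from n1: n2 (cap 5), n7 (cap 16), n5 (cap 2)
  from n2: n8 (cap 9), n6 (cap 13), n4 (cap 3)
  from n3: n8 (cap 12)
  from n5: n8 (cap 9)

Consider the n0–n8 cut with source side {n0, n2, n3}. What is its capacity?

96

Edges leaving {n0, n2, n3}: n0→n4 (14), n0→n5 (16), n0→n6 (14), n0→n7 (15), n2→n4 (3), n2→n6 (13), n2→n8 (9), n3→n8 (12).
Cut capacity = 14 + 16 + 14 + 15 + 3 + 13 + 9 + 12 = 96.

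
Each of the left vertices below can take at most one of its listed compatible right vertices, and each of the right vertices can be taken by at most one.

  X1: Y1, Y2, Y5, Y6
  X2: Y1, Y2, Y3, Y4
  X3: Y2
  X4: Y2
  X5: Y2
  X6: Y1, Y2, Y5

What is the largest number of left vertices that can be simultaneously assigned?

Unit-capacity flow: source→left, listed edges, right→sink; max matching = max flow.
Augmenting path X1→Y1 (+1); matched 1.
Augmenting path X2→Y2 (+1); matched 2.
Augmenting path X6→Y5 (+1); matched 3.
Augmenting path X3→Y2→X2→Y3 (+1); matched 4.
No augmenting path remains; maximum matching = 4.
König certificate: {X1, X2, X6, Y2} is a vertex cover of size 4 (every listed pair touches it), so no matching can be larger.

4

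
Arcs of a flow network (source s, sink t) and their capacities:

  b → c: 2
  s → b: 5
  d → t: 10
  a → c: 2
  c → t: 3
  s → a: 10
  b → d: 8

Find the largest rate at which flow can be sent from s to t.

7

Augment s→a→c→t: bottleneck 2, flow now 2.
Augment s→b→c→t: bottleneck 1, flow now 3.
Augment s→b→d→t: bottleneck 4, flow now 7.
No augmenting path remains; maximum flow = 7.
In the residual graph, reachable from s: {s, a}.
Min-cut edges: s→b (5), a→c (2); capacity 5 + 2 = 7.
This cut is saturated, so no flow can exceed 7.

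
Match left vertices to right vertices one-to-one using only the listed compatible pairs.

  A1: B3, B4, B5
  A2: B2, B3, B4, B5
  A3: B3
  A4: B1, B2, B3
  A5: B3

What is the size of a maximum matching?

4

Unit-capacity flow: source→left, listed edges, right→sink; max matching = max flow.
Augmenting path A1→B3 (+1); matched 1.
Augmenting path A2→B2 (+1); matched 2.
Augmenting path A4→B1 (+1); matched 3.
Augmenting path A3→B3→A1→B4 (+1); matched 4.
No augmenting path remains; maximum matching = 4.
König certificate: {A1, A2, A4, B3} is a vertex cover of size 4 (every listed pair touches it), so no matching can be larger.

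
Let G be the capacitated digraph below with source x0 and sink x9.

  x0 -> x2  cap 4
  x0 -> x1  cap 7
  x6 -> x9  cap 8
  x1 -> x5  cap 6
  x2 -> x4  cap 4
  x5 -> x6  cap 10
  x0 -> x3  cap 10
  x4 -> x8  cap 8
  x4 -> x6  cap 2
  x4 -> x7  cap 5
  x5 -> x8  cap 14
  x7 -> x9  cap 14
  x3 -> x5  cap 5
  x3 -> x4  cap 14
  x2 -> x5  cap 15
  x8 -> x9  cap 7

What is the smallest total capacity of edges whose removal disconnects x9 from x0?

20

Augment x0→x1→x5→x6→x9: bottleneck 6, flow now 6.
Augment x0→x2→x4→x6→x9: bottleneck 2, flow now 8.
Augment x0→x2→x4→x7→x9: bottleneck 2, flow now 10.
Augment x0→x3→x4→x7→x9: bottleneck 3, flow now 13.
Augment x0→x3→x4→x8→x9: bottleneck 7, flow now 20.
No augmenting path remains; maximum flow = 20.
By max-flow min-cut, the minimum cut capacity equals the max flow.
In the residual graph, reachable from x0: {x0, x1}.
Min-cut edges: x0→x2 (4), x0→x3 (10), x1→x5 (6); capacity 4 + 10 + 6 = 20.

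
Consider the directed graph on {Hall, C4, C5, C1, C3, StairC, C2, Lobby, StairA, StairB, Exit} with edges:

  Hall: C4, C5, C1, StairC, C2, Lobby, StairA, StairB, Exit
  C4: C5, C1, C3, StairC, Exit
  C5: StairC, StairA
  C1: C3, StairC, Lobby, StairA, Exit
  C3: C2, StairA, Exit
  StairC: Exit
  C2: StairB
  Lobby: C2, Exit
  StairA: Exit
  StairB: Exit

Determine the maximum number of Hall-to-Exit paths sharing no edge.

Assign every edge capacity 1; by Menger, the answer equals the max flow.
Path Hall→Exit (+1); total 1.
Path Hall→C4→Exit (+1); total 2.
Path Hall→C1→Exit (+1); total 3.
Path Hall→StairC→Exit (+1); total 4.
Path Hall→Lobby→Exit (+1); total 5.
Path Hall→StairA→Exit (+1); total 6.
Path Hall→StairB→Exit (+1); total 7.
No residual Hall→Exit path; max flow = 7.
Certifying cut of size 7: {Hall→C1, Hall→C4, Hall→Exit, Hall→Lobby, StairA→Exit, StairB→Exit, StairC→Exit}.

7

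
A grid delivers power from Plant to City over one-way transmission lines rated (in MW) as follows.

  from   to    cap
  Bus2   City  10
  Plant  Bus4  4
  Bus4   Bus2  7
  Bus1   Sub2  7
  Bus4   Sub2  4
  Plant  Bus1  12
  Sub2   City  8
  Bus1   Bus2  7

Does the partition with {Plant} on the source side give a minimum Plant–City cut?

Given cut capacity: 12 + 4 = 16.
Augment Plant→Bus1→Bus2→City: bottleneck 7, flow now 7.
Augment Plant→Bus1→Sub2→City: bottleneck 5, flow now 12.
Augment Plant→Bus4→Bus2→City: bottleneck 3, flow now 15.
Augment Plant→Bus4→Sub2→City: bottleneck 1, flow now 16.
No augmenting path remains; maximum flow = 16.
Cut capacity 16 equals the max flow, so it is a minimum cut.

Yes — it is a minimum cut (capacity 16).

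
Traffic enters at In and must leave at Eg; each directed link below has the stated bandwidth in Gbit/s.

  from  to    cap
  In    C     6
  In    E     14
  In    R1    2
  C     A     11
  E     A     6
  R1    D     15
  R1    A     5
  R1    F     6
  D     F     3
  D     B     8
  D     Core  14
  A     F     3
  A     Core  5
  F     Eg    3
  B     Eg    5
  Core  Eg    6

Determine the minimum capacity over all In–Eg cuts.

10

Augment In→R1→F→Eg: bottleneck 2, flow now 2.
Augment In→C→A→F→Eg: bottleneck 1, flow now 3.
Augment In→C→A→Core→Eg: bottleneck 5, flow now 8.
Augment In→E→A→F→R1→D→B→Eg: bottleneck 2, flow now 10. (uses reverse residual edge)
No augmenting path remains; maximum flow = 10.
By max-flow min-cut, the minimum cut capacity equals the max flow.
In the residual graph, reachable from In: {In, C, E, A}.
Min-cut edges: In→R1 (2), A→F (3), A→Core (5); capacity 2 + 3 + 5 = 10.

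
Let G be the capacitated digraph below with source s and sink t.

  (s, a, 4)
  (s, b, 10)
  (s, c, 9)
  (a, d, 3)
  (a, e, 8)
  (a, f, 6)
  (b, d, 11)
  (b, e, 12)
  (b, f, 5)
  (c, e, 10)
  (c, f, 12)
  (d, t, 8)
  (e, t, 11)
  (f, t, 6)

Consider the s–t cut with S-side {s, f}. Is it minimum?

No — its capacity is 29, but the minimum cut has capacity 23.

Given cut capacity: 4 + 10 + 9 + 6 = 29.
Augment s→a→d→t: bottleneck 3, flow now 3.
Augment s→a→e→t: bottleneck 1, flow now 4.
Augment s→b→d→t: bottleneck 5, flow now 9.
Augment s→b→e→t: bottleneck 5, flow now 14.
Augment s→c→e→t: bottleneck 5, flow now 19.
Augment s→c→f→t: bottleneck 4, flow now 23.
No augmenting path remains; maximum flow = 23.
In the residual graph, reachable from s: {s}.
Min-cut edges: s→a (4), s→b (10), s→c (9); capacity 4 + 10 + 9 = 23.
Cut capacity 29 exceeds the max flow 23, so it is not minimum.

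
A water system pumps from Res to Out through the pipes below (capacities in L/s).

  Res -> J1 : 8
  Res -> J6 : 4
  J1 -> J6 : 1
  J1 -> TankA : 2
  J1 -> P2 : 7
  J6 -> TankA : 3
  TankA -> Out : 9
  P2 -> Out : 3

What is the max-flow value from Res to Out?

8

Augment Res→J1→TankA→Out: bottleneck 2, flow now 2.
Augment Res→J1→P2→Out: bottleneck 3, flow now 5.
Augment Res→J6→TankA→Out: bottleneck 3, flow now 8.
No augmenting path remains; maximum flow = 8.
In the residual graph, reachable from Res: {Res, J1, J6, P2}.
Min-cut edges: J1→TankA (2), J6→TankA (3), P2→Out (3); capacity 2 + 3 + 3 = 8.
This cut is saturated, so no flow can exceed 8.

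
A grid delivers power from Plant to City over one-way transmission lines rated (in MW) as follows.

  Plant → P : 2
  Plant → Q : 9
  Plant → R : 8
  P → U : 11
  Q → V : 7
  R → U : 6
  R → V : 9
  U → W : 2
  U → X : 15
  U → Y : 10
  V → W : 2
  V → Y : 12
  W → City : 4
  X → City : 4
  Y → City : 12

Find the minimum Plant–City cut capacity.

17

Augment Plant→P→U→W→City: bottleneck 2, flow now 2.
Augment Plant→Q→V→W→City: bottleneck 2, flow now 4.
Augment Plant→Q→V→Y→City: bottleneck 5, flow now 9.
Augment Plant→R→U→X→City: bottleneck 4, flow now 13.
Augment Plant→R→U→Y→City: bottleneck 2, flow now 15.
Augment Plant→R→V→Y→City: bottleneck 2, flow now 17.
No augmenting path remains; maximum flow = 17.
By max-flow min-cut, the minimum cut capacity equals the max flow.
In the residual graph, reachable from Plant: {Plant, Q}.
Min-cut edges: Plant→P (2), Plant→R (8), Q→V (7); capacity 2 + 8 + 7 = 17.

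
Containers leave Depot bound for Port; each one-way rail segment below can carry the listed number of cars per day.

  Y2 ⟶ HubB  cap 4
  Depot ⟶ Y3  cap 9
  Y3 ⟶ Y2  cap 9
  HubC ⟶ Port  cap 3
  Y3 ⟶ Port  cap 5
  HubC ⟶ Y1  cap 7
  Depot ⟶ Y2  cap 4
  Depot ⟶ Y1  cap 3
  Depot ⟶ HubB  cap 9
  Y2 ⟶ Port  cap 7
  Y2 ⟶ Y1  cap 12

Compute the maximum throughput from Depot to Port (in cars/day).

Augment Depot→Y3→Port: bottleneck 5, flow now 5.
Augment Depot→Y2→Port: bottleneck 4, flow now 9.
Augment Depot→Y3→Y2→Port: bottleneck 3, flow now 12.
No augmenting path remains; maximum flow = 12.
In the residual graph, reachable from Depot: {Depot, Y3, Y2, Y1, HubB}.
Min-cut edges: Y3→Port (5), Y2→Port (7); capacity 5 + 7 = 12.
This cut is saturated, so no flow can exceed 12.

12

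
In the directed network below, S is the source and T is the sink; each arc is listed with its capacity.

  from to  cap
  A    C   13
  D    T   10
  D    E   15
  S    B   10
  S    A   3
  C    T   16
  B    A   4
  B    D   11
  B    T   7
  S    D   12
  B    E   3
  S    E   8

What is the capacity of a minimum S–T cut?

Augment S→B→T: bottleneck 7, flow now 7.
Augment S→D→T: bottleneck 10, flow now 17.
Augment S→A→C→T: bottleneck 3, flow now 20.
Augment S→B→A→C→T: bottleneck 3, flow now 23.
No augmenting path remains; maximum flow = 23.
By max-flow min-cut, the minimum cut capacity equals the max flow.
In the residual graph, reachable from S: {S, D, E}.
Min-cut edges: S→A (3), S→B (10), D→T (10); capacity 3 + 10 + 10 = 23.

23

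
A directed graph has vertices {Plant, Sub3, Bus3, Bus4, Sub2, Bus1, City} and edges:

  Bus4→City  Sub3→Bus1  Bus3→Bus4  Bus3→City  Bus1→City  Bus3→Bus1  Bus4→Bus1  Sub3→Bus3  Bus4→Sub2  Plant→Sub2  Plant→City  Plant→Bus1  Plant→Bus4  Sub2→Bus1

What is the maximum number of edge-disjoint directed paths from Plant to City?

Assign every edge capacity 1; by Menger, the answer equals the max flow.
Path Plant→City (+1); total 1.
Path Plant→Bus4→City (+1); total 2.
Path Plant→Bus1→City (+1); total 3.
No residual Plant→City path; max flow = 3.
Certifying cut of size 3: {Bus1→City, Plant→Bus4, Plant→City}.

3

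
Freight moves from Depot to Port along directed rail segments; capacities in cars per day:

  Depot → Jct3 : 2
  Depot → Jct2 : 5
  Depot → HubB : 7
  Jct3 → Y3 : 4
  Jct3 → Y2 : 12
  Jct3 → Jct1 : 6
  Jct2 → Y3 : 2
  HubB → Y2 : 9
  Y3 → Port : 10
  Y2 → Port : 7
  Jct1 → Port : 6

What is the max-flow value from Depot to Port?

Augment Depot→Jct3→Y3→Port: bottleneck 2, flow now 2.
Augment Depot→Jct2→Y3→Port: bottleneck 2, flow now 4.
Augment Depot→HubB→Y2→Port: bottleneck 7, flow now 11.
No augmenting path remains; maximum flow = 11.
In the residual graph, reachable from Depot: {Depot, Jct2}.
Min-cut edges: Depot→Jct3 (2), Depot→HubB (7), Jct2→Y3 (2); capacity 2 + 7 + 2 = 11.
This cut is saturated, so no flow can exceed 11.

11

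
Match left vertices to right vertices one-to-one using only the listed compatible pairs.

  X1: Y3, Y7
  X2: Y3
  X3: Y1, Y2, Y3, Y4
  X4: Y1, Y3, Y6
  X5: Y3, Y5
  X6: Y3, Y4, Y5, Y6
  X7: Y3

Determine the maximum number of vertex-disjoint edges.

6

Unit-capacity flow: source→left, listed edges, right→sink; max matching = max flow.
Augmenting path X1→Y3 (+1); matched 1.
Augmenting path X3→Y1 (+1); matched 2.
Augmenting path X4→Y6 (+1); matched 3.
Augmenting path X5→Y5 (+1); matched 4.
Augmenting path X6→Y4 (+1); matched 5.
Augmenting path X2→Y3→X1→Y7 (+1); matched 6.
No augmenting path remains; maximum matching = 6.
König certificate: {X1, X3, X4, X5, X6, Y3} is a vertex cover of size 6 (every listed pair touches it), so no matching can be larger.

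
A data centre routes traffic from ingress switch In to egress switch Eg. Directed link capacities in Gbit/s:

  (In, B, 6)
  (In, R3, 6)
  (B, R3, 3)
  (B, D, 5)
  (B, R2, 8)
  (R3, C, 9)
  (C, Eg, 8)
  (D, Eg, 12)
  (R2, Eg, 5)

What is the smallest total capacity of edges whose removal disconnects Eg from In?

Augment In→B→D→Eg: bottleneck 5, flow now 5.
Augment In→B→R2→Eg: bottleneck 1, flow now 6.
Augment In→R3→C→Eg: bottleneck 6, flow now 12.
No augmenting path remains; maximum flow = 12.
By max-flow min-cut, the minimum cut capacity equals the max flow.
In the residual graph, reachable from In: {In}.
Min-cut edges: In→B (6), In→R3 (6); capacity 6 + 6 = 12.

12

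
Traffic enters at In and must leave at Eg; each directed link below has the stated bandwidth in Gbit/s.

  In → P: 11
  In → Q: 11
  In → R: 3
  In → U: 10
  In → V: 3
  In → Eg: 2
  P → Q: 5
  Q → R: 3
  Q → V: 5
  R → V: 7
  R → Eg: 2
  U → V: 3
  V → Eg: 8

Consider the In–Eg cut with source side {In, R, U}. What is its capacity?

Edges leaving {In, R, U}: In→P (11), In→Q (11), In→V (3), In→Eg (2), R→V (7), R→Eg (2), U→V (3).
Cut capacity = 11 + 11 + 3 + 2 + 7 + 2 + 3 = 39.

39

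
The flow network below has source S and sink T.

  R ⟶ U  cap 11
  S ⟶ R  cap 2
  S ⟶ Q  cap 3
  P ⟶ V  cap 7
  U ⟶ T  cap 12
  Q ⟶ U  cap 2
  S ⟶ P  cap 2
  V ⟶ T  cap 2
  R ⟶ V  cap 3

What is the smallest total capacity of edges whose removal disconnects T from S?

Augment S→P→V→T: bottleneck 2, flow now 2.
Augment S→Q→U→T: bottleneck 2, flow now 4.
Augment S→R→U→T: bottleneck 2, flow now 6.
No augmenting path remains; maximum flow = 6.
By max-flow min-cut, the minimum cut capacity equals the max flow.
In the residual graph, reachable from S: {S, Q}.
Min-cut edges: S→P (2), S→R (2), Q→U (2); capacity 2 + 2 + 2 = 6.

6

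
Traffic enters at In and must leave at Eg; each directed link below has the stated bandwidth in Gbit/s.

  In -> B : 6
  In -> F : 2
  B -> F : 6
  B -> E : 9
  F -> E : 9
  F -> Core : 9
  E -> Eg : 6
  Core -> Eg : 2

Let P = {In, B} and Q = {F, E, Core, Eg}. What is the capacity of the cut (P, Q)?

17

Edges leaving {In, B}: In→F (2), B→F (6), B→E (9).
Cut capacity = 2 + 6 + 9 = 17.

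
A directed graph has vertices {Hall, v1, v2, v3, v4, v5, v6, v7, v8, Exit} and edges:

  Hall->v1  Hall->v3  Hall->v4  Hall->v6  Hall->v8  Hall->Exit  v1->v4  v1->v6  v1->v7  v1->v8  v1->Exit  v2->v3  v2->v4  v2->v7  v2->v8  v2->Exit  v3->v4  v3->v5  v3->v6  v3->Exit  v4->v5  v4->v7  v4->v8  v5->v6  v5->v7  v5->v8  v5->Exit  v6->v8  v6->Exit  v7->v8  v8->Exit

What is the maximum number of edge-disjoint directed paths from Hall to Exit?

Assign every edge capacity 1; by Menger, the answer equals the max flow.
Path Hall→Exit (+1); total 1.
Path Hall→v1→Exit (+1); total 2.
Path Hall→v3→Exit (+1); total 3.
Path Hall→v6→Exit (+1); total 4.
Path Hall→v8→Exit (+1); total 5.
Path Hall→v4→v5→Exit (+1); total 6.
No residual Hall→Exit path; max flow = 6.
Certifying cut of size 6: {Hall→Exit, Hall→v1, Hall→v3, Hall→v4, Hall→v6, Hall→v8}.

6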